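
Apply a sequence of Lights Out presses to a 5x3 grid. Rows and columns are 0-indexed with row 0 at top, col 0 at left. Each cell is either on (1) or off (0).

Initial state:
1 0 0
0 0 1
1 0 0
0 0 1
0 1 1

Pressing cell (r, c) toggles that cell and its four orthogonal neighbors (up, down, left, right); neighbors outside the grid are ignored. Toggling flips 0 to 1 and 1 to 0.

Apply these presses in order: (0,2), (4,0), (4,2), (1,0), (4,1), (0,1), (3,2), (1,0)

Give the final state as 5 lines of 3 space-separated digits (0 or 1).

Answer: 0 0 0
0 1 0
1 0 1
1 0 1
0 0 0

Derivation:
After press 1 at (0,2):
1 1 1
0 0 0
1 0 0
0 0 1
0 1 1

After press 2 at (4,0):
1 1 1
0 0 0
1 0 0
1 0 1
1 0 1

After press 3 at (4,2):
1 1 1
0 0 0
1 0 0
1 0 0
1 1 0

After press 4 at (1,0):
0 1 1
1 1 0
0 0 0
1 0 0
1 1 0

After press 5 at (4,1):
0 1 1
1 1 0
0 0 0
1 1 0
0 0 1

After press 6 at (0,1):
1 0 0
1 0 0
0 0 0
1 1 0
0 0 1

After press 7 at (3,2):
1 0 0
1 0 0
0 0 1
1 0 1
0 0 0

After press 8 at (1,0):
0 0 0
0 1 0
1 0 1
1 0 1
0 0 0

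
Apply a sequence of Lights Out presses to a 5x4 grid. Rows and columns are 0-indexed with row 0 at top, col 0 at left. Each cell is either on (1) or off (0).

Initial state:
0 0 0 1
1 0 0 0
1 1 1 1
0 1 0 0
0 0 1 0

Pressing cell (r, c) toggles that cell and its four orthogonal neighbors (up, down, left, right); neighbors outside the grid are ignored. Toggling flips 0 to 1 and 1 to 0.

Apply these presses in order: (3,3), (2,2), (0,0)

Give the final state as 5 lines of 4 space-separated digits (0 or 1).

After press 1 at (3,3):
0 0 0 1
1 0 0 0
1 1 1 0
0 1 1 1
0 0 1 1

After press 2 at (2,2):
0 0 0 1
1 0 1 0
1 0 0 1
0 1 0 1
0 0 1 1

After press 3 at (0,0):
1 1 0 1
0 0 1 0
1 0 0 1
0 1 0 1
0 0 1 1

Answer: 1 1 0 1
0 0 1 0
1 0 0 1
0 1 0 1
0 0 1 1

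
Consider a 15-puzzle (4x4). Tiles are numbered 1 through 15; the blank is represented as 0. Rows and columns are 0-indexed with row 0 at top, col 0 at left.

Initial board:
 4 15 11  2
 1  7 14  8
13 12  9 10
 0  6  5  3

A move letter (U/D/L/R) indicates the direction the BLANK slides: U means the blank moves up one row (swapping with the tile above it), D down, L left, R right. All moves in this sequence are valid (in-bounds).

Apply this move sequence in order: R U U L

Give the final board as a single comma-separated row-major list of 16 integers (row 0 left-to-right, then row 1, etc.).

After move 1 (R):
 4 15 11  2
 1  7 14  8
13 12  9 10
 6  0  5  3

After move 2 (U):
 4 15 11  2
 1  7 14  8
13  0  9 10
 6 12  5  3

After move 3 (U):
 4 15 11  2
 1  0 14  8
13  7  9 10
 6 12  5  3

After move 4 (L):
 4 15 11  2
 0  1 14  8
13  7  9 10
 6 12  5  3

Answer: 4, 15, 11, 2, 0, 1, 14, 8, 13, 7, 9, 10, 6, 12, 5, 3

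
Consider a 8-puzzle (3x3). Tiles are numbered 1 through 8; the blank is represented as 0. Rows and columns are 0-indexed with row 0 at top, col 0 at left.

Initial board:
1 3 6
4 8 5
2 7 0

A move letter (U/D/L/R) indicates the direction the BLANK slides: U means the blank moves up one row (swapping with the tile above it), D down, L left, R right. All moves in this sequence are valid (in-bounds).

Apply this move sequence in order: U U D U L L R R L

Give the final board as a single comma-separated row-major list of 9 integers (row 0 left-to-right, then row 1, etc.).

Answer: 1, 0, 3, 4, 8, 6, 2, 7, 5

Derivation:
After move 1 (U):
1 3 6
4 8 0
2 7 5

After move 2 (U):
1 3 0
4 8 6
2 7 5

After move 3 (D):
1 3 6
4 8 0
2 7 5

After move 4 (U):
1 3 0
4 8 6
2 7 5

After move 5 (L):
1 0 3
4 8 6
2 7 5

After move 6 (L):
0 1 3
4 8 6
2 7 5

After move 7 (R):
1 0 3
4 8 6
2 7 5

After move 8 (R):
1 3 0
4 8 6
2 7 5

After move 9 (L):
1 0 3
4 8 6
2 7 5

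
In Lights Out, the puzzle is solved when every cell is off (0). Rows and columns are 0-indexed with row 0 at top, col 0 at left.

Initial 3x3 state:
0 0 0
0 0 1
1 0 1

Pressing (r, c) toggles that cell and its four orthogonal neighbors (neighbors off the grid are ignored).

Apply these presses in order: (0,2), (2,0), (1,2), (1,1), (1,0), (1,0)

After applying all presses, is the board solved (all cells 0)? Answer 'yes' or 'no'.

Answer: yes

Derivation:
After press 1 at (0,2):
0 1 1
0 0 0
1 0 1

After press 2 at (2,0):
0 1 1
1 0 0
0 1 1

After press 3 at (1,2):
0 1 0
1 1 1
0 1 0

After press 4 at (1,1):
0 0 0
0 0 0
0 0 0

After press 5 at (1,0):
1 0 0
1 1 0
1 0 0

After press 6 at (1,0):
0 0 0
0 0 0
0 0 0

Lights still on: 0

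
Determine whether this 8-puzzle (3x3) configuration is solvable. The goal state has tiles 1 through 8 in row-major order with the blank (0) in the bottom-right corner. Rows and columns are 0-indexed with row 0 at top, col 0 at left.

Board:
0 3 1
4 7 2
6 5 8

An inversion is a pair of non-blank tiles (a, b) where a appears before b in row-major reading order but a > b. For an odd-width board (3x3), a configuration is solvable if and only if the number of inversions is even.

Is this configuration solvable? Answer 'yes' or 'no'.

Answer: no

Derivation:
Inversions (pairs i<j in row-major order where tile[i] > tile[j] > 0): 7
7 is odd, so the puzzle is not solvable.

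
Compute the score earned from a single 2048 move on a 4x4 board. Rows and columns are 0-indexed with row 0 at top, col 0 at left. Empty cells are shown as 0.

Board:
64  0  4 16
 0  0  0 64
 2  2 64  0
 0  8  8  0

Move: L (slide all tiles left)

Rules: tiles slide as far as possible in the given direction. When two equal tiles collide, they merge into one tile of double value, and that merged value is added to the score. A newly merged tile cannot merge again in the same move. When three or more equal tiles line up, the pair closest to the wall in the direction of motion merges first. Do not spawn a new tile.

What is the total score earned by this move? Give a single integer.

Answer: 20

Derivation:
Slide left:
row 0: [64, 0, 4, 16] -> [64, 4, 16, 0]  score +0 (running 0)
row 1: [0, 0, 0, 64] -> [64, 0, 0, 0]  score +0 (running 0)
row 2: [2, 2, 64, 0] -> [4, 64, 0, 0]  score +4 (running 4)
row 3: [0, 8, 8, 0] -> [16, 0, 0, 0]  score +16 (running 20)
Board after move:
64  4 16  0
64  0  0  0
 4 64  0  0
16  0  0  0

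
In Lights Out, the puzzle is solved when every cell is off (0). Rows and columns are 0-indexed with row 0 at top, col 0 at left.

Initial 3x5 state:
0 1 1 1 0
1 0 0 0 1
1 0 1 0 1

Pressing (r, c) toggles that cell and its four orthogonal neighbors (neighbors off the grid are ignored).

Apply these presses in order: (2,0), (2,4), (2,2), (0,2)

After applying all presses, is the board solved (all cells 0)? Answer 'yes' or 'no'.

Answer: yes

Derivation:
After press 1 at (2,0):
0 1 1 1 0
0 0 0 0 1
0 1 1 0 1

After press 2 at (2,4):
0 1 1 1 0
0 0 0 0 0
0 1 1 1 0

After press 3 at (2,2):
0 1 1 1 0
0 0 1 0 0
0 0 0 0 0

After press 4 at (0,2):
0 0 0 0 0
0 0 0 0 0
0 0 0 0 0

Lights still on: 0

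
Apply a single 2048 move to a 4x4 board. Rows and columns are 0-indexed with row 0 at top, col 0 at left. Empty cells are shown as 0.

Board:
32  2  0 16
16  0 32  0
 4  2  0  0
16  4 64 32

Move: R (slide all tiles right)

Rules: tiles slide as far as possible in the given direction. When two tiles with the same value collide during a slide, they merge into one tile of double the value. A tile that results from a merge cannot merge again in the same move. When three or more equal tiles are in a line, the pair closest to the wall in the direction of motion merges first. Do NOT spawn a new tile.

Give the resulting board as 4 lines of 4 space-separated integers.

Slide right:
row 0: [32, 2, 0, 16] -> [0, 32, 2, 16]
row 1: [16, 0, 32, 0] -> [0, 0, 16, 32]
row 2: [4, 2, 0, 0] -> [0, 0, 4, 2]
row 3: [16, 4, 64, 32] -> [16, 4, 64, 32]

Answer:  0 32  2 16
 0  0 16 32
 0  0  4  2
16  4 64 32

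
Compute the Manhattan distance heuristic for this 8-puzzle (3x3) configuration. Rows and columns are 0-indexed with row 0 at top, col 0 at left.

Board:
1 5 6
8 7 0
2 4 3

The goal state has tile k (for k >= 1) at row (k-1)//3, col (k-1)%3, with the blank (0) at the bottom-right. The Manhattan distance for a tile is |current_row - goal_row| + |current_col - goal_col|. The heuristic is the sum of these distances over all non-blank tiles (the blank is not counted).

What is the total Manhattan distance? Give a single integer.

Tile 1: at (0,0), goal (0,0), distance |0-0|+|0-0| = 0
Tile 5: at (0,1), goal (1,1), distance |0-1|+|1-1| = 1
Tile 6: at (0,2), goal (1,2), distance |0-1|+|2-2| = 1
Tile 8: at (1,0), goal (2,1), distance |1-2|+|0-1| = 2
Tile 7: at (1,1), goal (2,0), distance |1-2|+|1-0| = 2
Tile 2: at (2,0), goal (0,1), distance |2-0|+|0-1| = 3
Tile 4: at (2,1), goal (1,0), distance |2-1|+|1-0| = 2
Tile 3: at (2,2), goal (0,2), distance |2-0|+|2-2| = 2
Sum: 0 + 1 + 1 + 2 + 2 + 3 + 2 + 2 = 13

Answer: 13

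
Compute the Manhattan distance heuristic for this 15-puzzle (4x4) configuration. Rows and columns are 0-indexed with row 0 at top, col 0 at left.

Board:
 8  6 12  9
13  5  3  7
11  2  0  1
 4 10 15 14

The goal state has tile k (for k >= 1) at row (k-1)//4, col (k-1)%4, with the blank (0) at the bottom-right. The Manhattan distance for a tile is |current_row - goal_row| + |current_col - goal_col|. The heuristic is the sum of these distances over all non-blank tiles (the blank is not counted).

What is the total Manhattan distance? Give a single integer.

Tile 8: at (0,0), goal (1,3), distance |0-1|+|0-3| = 4
Tile 6: at (0,1), goal (1,1), distance |0-1|+|1-1| = 1
Tile 12: at (0,2), goal (2,3), distance |0-2|+|2-3| = 3
Tile 9: at (0,3), goal (2,0), distance |0-2|+|3-0| = 5
Tile 13: at (1,0), goal (3,0), distance |1-3|+|0-0| = 2
Tile 5: at (1,1), goal (1,0), distance |1-1|+|1-0| = 1
Tile 3: at (1,2), goal (0,2), distance |1-0|+|2-2| = 1
Tile 7: at (1,3), goal (1,2), distance |1-1|+|3-2| = 1
Tile 11: at (2,0), goal (2,2), distance |2-2|+|0-2| = 2
Tile 2: at (2,1), goal (0,1), distance |2-0|+|1-1| = 2
Tile 1: at (2,3), goal (0,0), distance |2-0|+|3-0| = 5
Tile 4: at (3,0), goal (0,3), distance |3-0|+|0-3| = 6
Tile 10: at (3,1), goal (2,1), distance |3-2|+|1-1| = 1
Tile 15: at (3,2), goal (3,2), distance |3-3|+|2-2| = 0
Tile 14: at (3,3), goal (3,1), distance |3-3|+|3-1| = 2
Sum: 4 + 1 + 3 + 5 + 2 + 1 + 1 + 1 + 2 + 2 + 5 + 6 + 1 + 0 + 2 = 36

Answer: 36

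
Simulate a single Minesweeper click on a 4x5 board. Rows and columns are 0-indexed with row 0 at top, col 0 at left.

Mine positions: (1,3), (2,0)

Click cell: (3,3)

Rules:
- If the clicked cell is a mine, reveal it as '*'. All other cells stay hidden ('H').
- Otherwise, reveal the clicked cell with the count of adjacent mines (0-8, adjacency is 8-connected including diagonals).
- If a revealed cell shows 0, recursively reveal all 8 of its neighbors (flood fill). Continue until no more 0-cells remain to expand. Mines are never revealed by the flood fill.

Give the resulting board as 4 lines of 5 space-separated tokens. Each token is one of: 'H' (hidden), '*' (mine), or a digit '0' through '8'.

H H H H H
H H H H H
H 1 1 1 1
H 1 0 0 0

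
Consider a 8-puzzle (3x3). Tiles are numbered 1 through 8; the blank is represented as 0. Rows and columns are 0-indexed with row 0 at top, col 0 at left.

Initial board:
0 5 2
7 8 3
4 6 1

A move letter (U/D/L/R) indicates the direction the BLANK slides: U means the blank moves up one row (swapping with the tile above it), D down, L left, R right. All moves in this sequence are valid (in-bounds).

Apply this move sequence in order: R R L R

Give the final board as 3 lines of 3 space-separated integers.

After move 1 (R):
5 0 2
7 8 3
4 6 1

After move 2 (R):
5 2 0
7 8 3
4 6 1

After move 3 (L):
5 0 2
7 8 3
4 6 1

After move 4 (R):
5 2 0
7 8 3
4 6 1

Answer: 5 2 0
7 8 3
4 6 1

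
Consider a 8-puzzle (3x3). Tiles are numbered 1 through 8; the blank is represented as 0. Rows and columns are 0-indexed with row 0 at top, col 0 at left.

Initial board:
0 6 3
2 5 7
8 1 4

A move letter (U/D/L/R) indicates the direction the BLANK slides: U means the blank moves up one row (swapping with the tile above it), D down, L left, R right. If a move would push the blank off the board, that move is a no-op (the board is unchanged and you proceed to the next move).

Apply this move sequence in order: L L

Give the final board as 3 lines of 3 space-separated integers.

After move 1 (L):
0 6 3
2 5 7
8 1 4

After move 2 (L):
0 6 3
2 5 7
8 1 4

Answer: 0 6 3
2 5 7
8 1 4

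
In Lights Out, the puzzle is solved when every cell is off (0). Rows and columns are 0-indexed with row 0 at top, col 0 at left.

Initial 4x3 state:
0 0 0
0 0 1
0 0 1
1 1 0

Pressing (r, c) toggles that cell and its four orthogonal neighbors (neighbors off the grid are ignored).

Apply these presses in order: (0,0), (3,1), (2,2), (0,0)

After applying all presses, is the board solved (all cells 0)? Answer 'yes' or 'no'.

Answer: yes

Derivation:
After press 1 at (0,0):
1 1 0
1 0 1
0 0 1
1 1 0

After press 2 at (3,1):
1 1 0
1 0 1
0 1 1
0 0 1

After press 3 at (2,2):
1 1 0
1 0 0
0 0 0
0 0 0

After press 4 at (0,0):
0 0 0
0 0 0
0 0 0
0 0 0

Lights still on: 0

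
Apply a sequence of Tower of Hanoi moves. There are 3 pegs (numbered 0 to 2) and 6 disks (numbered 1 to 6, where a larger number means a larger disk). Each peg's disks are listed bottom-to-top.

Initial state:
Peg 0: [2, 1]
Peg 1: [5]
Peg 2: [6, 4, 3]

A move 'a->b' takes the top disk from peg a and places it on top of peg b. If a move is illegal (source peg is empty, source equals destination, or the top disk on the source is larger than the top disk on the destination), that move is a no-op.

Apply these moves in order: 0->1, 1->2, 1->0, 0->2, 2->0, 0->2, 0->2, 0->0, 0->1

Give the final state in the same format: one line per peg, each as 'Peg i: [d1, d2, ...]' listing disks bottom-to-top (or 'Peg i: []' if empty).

After move 1 (0->1):
Peg 0: [2]
Peg 1: [5, 1]
Peg 2: [6, 4, 3]

After move 2 (1->2):
Peg 0: [2]
Peg 1: [5]
Peg 2: [6, 4, 3, 1]

After move 3 (1->0):
Peg 0: [2]
Peg 1: [5]
Peg 2: [6, 4, 3, 1]

After move 4 (0->2):
Peg 0: [2]
Peg 1: [5]
Peg 2: [6, 4, 3, 1]

After move 5 (2->0):
Peg 0: [2, 1]
Peg 1: [5]
Peg 2: [6, 4, 3]

After move 6 (0->2):
Peg 0: [2]
Peg 1: [5]
Peg 2: [6, 4, 3, 1]

After move 7 (0->2):
Peg 0: [2]
Peg 1: [5]
Peg 2: [6, 4, 3, 1]

After move 8 (0->0):
Peg 0: [2]
Peg 1: [5]
Peg 2: [6, 4, 3, 1]

After move 9 (0->1):
Peg 0: []
Peg 1: [5, 2]
Peg 2: [6, 4, 3, 1]

Answer: Peg 0: []
Peg 1: [5, 2]
Peg 2: [6, 4, 3, 1]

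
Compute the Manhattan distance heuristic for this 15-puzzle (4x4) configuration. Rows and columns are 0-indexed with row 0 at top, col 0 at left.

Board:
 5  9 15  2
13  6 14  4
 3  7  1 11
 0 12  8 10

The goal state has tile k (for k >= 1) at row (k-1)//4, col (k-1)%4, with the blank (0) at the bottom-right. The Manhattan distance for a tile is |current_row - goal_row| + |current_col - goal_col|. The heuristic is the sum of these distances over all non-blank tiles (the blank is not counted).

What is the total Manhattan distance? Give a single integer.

Tile 5: at (0,0), goal (1,0), distance |0-1|+|0-0| = 1
Tile 9: at (0,1), goal (2,0), distance |0-2|+|1-0| = 3
Tile 15: at (0,2), goal (3,2), distance |0-3|+|2-2| = 3
Tile 2: at (0,3), goal (0,1), distance |0-0|+|3-1| = 2
Tile 13: at (1,0), goal (3,0), distance |1-3|+|0-0| = 2
Tile 6: at (1,1), goal (1,1), distance |1-1|+|1-1| = 0
Tile 14: at (1,2), goal (3,1), distance |1-3|+|2-1| = 3
Tile 4: at (1,3), goal (0,3), distance |1-0|+|3-3| = 1
Tile 3: at (2,0), goal (0,2), distance |2-0|+|0-2| = 4
Tile 7: at (2,1), goal (1,2), distance |2-1|+|1-2| = 2
Tile 1: at (2,2), goal (0,0), distance |2-0|+|2-0| = 4
Tile 11: at (2,3), goal (2,2), distance |2-2|+|3-2| = 1
Tile 12: at (3,1), goal (2,3), distance |3-2|+|1-3| = 3
Tile 8: at (3,2), goal (1,3), distance |3-1|+|2-3| = 3
Tile 10: at (3,3), goal (2,1), distance |3-2|+|3-1| = 3
Sum: 1 + 3 + 3 + 2 + 2 + 0 + 3 + 1 + 4 + 2 + 4 + 1 + 3 + 3 + 3 = 35

Answer: 35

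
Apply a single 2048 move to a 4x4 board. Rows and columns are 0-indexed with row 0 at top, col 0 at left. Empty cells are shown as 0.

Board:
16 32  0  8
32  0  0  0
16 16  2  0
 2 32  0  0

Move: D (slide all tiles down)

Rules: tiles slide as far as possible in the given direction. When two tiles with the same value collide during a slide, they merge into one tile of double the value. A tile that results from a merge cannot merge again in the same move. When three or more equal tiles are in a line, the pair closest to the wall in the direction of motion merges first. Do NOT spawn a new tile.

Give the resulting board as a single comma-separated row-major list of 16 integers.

Answer: 16, 0, 0, 0, 32, 32, 0, 0, 16, 16, 0, 0, 2, 32, 2, 8

Derivation:
Slide down:
col 0: [16, 32, 16, 2] -> [16, 32, 16, 2]
col 1: [32, 0, 16, 32] -> [0, 32, 16, 32]
col 2: [0, 0, 2, 0] -> [0, 0, 0, 2]
col 3: [8, 0, 0, 0] -> [0, 0, 0, 8]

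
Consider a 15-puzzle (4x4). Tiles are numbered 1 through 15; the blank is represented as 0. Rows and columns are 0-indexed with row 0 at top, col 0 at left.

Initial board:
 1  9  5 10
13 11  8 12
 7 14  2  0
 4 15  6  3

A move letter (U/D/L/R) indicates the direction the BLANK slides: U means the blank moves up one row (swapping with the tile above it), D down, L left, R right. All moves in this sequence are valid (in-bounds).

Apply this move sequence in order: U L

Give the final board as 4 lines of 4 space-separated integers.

After move 1 (U):
 1  9  5 10
13 11  8  0
 7 14  2 12
 4 15  6  3

After move 2 (L):
 1  9  5 10
13 11  0  8
 7 14  2 12
 4 15  6  3

Answer:  1  9  5 10
13 11  0  8
 7 14  2 12
 4 15  6  3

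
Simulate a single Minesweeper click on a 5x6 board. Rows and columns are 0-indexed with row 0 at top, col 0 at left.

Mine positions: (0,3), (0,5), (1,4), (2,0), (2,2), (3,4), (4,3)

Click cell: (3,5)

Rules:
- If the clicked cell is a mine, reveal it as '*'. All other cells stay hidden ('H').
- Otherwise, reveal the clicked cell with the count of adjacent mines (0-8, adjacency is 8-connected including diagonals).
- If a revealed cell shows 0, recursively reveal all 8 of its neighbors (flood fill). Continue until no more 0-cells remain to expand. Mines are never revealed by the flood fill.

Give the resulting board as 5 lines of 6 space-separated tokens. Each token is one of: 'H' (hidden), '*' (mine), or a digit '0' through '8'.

H H H H H H
H H H H H H
H H H H H H
H H H H H 1
H H H H H H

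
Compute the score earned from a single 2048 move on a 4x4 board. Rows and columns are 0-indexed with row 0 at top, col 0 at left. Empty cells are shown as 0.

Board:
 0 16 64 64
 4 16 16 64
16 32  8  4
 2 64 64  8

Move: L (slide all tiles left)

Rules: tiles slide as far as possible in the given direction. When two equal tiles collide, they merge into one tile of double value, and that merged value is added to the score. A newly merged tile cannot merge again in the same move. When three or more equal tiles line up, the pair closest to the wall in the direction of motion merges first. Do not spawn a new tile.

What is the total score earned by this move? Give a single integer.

Slide left:
row 0: [0, 16, 64, 64] -> [16, 128, 0, 0]  score +128 (running 128)
row 1: [4, 16, 16, 64] -> [4, 32, 64, 0]  score +32 (running 160)
row 2: [16, 32, 8, 4] -> [16, 32, 8, 4]  score +0 (running 160)
row 3: [2, 64, 64, 8] -> [2, 128, 8, 0]  score +128 (running 288)
Board after move:
 16 128   0   0
  4  32  64   0
 16  32   8   4
  2 128   8   0

Answer: 288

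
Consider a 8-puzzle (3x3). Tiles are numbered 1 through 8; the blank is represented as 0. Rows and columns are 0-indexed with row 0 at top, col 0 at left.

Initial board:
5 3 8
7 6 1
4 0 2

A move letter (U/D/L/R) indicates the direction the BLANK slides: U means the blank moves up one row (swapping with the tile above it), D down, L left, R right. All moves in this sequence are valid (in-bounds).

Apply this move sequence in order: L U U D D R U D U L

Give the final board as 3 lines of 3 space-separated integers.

After move 1 (L):
5 3 8
7 6 1
0 4 2

After move 2 (U):
5 3 8
0 6 1
7 4 2

After move 3 (U):
0 3 8
5 6 1
7 4 2

After move 4 (D):
5 3 8
0 6 1
7 4 2

After move 5 (D):
5 3 8
7 6 1
0 4 2

After move 6 (R):
5 3 8
7 6 1
4 0 2

After move 7 (U):
5 3 8
7 0 1
4 6 2

After move 8 (D):
5 3 8
7 6 1
4 0 2

After move 9 (U):
5 3 8
7 0 1
4 6 2

After move 10 (L):
5 3 8
0 7 1
4 6 2

Answer: 5 3 8
0 7 1
4 6 2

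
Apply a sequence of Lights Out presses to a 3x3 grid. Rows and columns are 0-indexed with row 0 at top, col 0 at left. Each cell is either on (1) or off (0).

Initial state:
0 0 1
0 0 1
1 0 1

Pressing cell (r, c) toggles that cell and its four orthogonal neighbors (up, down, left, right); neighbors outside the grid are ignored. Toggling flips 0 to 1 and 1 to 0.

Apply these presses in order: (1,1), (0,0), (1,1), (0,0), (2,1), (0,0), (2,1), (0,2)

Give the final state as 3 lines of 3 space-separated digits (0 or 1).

Answer: 1 0 0
1 0 0
1 0 1

Derivation:
After press 1 at (1,1):
0 1 1
1 1 0
1 1 1

After press 2 at (0,0):
1 0 1
0 1 0
1 1 1

After press 3 at (1,1):
1 1 1
1 0 1
1 0 1

After press 4 at (0,0):
0 0 1
0 0 1
1 0 1

After press 5 at (2,1):
0 0 1
0 1 1
0 1 0

After press 6 at (0,0):
1 1 1
1 1 1
0 1 0

After press 7 at (2,1):
1 1 1
1 0 1
1 0 1

After press 8 at (0,2):
1 0 0
1 0 0
1 0 1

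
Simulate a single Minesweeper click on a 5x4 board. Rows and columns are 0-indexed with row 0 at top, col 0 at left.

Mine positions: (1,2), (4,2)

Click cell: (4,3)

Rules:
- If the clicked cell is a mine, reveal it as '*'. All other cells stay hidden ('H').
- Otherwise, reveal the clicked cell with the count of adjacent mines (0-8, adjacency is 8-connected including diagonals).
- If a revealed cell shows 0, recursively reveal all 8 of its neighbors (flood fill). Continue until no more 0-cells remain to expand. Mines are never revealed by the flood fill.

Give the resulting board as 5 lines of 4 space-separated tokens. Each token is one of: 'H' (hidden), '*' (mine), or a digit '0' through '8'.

H H H H
H H H H
H H H H
H H H H
H H H 1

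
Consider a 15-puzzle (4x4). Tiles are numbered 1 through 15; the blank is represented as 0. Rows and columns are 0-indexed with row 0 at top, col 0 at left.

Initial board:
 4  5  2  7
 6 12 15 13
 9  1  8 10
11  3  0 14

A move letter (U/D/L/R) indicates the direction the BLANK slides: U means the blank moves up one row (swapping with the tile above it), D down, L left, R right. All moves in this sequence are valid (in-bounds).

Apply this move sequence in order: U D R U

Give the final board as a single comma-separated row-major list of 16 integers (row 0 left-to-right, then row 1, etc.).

After move 1 (U):
 4  5  2  7
 6 12 15 13
 9  1  0 10
11  3  8 14

After move 2 (D):
 4  5  2  7
 6 12 15 13
 9  1  8 10
11  3  0 14

After move 3 (R):
 4  5  2  7
 6 12 15 13
 9  1  8 10
11  3 14  0

After move 4 (U):
 4  5  2  7
 6 12 15 13
 9  1  8  0
11  3 14 10

Answer: 4, 5, 2, 7, 6, 12, 15, 13, 9, 1, 8, 0, 11, 3, 14, 10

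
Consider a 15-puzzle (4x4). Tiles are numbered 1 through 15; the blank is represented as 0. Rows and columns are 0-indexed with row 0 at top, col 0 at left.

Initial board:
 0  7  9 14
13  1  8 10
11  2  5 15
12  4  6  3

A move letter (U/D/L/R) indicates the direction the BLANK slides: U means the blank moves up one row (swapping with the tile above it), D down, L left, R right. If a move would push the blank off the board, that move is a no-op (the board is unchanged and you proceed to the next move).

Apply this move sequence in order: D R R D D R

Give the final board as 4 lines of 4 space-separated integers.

Answer: 13  7  9 14
 1  8  5 10
11  2  6 15
12  4  3  0

Derivation:
After move 1 (D):
13  7  9 14
 0  1  8 10
11  2  5 15
12  4  6  3

After move 2 (R):
13  7  9 14
 1  0  8 10
11  2  5 15
12  4  6  3

After move 3 (R):
13  7  9 14
 1  8  0 10
11  2  5 15
12  4  6  3

After move 4 (D):
13  7  9 14
 1  8  5 10
11  2  0 15
12  4  6  3

After move 5 (D):
13  7  9 14
 1  8  5 10
11  2  6 15
12  4  0  3

After move 6 (R):
13  7  9 14
 1  8  5 10
11  2  6 15
12  4  3  0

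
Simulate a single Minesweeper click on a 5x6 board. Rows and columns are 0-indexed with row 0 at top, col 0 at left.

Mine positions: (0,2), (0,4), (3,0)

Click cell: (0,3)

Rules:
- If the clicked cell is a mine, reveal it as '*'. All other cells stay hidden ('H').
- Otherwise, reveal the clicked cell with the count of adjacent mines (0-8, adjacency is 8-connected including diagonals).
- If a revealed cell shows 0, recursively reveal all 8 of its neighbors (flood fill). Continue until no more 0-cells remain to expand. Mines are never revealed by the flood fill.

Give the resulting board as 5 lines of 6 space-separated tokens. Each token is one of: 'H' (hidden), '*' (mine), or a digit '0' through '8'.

H H H 2 H H
H H H H H H
H H H H H H
H H H H H H
H H H H H H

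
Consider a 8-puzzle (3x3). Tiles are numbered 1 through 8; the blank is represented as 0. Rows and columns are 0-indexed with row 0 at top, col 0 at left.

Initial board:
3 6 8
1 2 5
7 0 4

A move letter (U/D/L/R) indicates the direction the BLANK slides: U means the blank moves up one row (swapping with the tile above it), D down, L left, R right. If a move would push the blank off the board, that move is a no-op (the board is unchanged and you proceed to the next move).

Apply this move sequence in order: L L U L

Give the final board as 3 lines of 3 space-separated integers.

After move 1 (L):
3 6 8
1 2 5
0 7 4

After move 2 (L):
3 6 8
1 2 5
0 7 4

After move 3 (U):
3 6 8
0 2 5
1 7 4

After move 4 (L):
3 6 8
0 2 5
1 7 4

Answer: 3 6 8
0 2 5
1 7 4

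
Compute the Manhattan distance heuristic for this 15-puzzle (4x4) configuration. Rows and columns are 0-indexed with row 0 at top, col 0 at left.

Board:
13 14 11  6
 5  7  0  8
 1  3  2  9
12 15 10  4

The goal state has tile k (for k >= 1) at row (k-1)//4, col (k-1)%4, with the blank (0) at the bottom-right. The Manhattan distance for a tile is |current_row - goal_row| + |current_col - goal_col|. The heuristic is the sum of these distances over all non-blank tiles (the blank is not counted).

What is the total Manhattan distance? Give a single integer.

Tile 13: (0,0)->(3,0) = 3
Tile 14: (0,1)->(3,1) = 3
Tile 11: (0,2)->(2,2) = 2
Tile 6: (0,3)->(1,1) = 3
Tile 5: (1,0)->(1,0) = 0
Tile 7: (1,1)->(1,2) = 1
Tile 8: (1,3)->(1,3) = 0
Tile 1: (2,0)->(0,0) = 2
Tile 3: (2,1)->(0,2) = 3
Tile 2: (2,2)->(0,1) = 3
Tile 9: (2,3)->(2,0) = 3
Tile 12: (3,0)->(2,3) = 4
Tile 15: (3,1)->(3,2) = 1
Tile 10: (3,2)->(2,1) = 2
Tile 4: (3,3)->(0,3) = 3
Sum: 3 + 3 + 2 + 3 + 0 + 1 + 0 + 2 + 3 + 3 + 3 + 4 + 1 + 2 + 3 = 33

Answer: 33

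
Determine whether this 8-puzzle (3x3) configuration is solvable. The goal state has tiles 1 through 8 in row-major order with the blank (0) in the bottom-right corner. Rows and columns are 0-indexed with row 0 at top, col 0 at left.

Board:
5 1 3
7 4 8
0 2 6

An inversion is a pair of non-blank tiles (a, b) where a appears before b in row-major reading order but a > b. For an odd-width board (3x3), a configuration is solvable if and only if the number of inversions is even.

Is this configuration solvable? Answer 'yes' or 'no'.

Answer: no

Derivation:
Inversions (pairs i<j in row-major order where tile[i] > tile[j] > 0): 11
11 is odd, so the puzzle is not solvable.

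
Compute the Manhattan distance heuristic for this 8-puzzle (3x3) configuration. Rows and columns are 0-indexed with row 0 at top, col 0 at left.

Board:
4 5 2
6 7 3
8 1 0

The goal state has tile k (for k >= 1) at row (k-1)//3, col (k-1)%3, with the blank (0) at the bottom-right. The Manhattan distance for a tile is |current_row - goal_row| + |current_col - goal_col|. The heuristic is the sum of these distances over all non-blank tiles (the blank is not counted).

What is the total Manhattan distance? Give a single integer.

Tile 4: (0,0)->(1,0) = 1
Tile 5: (0,1)->(1,1) = 1
Tile 2: (0,2)->(0,1) = 1
Tile 6: (1,0)->(1,2) = 2
Tile 7: (1,1)->(2,0) = 2
Tile 3: (1,2)->(0,2) = 1
Tile 8: (2,0)->(2,1) = 1
Tile 1: (2,1)->(0,0) = 3
Sum: 1 + 1 + 1 + 2 + 2 + 1 + 1 + 3 = 12

Answer: 12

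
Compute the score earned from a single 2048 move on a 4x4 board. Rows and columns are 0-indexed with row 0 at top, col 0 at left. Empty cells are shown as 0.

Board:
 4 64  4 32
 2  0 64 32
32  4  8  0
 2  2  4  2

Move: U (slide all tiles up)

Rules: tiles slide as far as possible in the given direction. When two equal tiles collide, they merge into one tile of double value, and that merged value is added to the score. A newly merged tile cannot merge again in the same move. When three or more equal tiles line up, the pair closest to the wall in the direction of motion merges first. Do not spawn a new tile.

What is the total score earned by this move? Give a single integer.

Slide up:
col 0: [4, 2, 32, 2] -> [4, 2, 32, 2]  score +0 (running 0)
col 1: [64, 0, 4, 2] -> [64, 4, 2, 0]  score +0 (running 0)
col 2: [4, 64, 8, 4] -> [4, 64, 8, 4]  score +0 (running 0)
col 3: [32, 32, 0, 2] -> [64, 2, 0, 0]  score +64 (running 64)
Board after move:
 4 64  4 64
 2  4 64  2
32  2  8  0
 2  0  4  0

Answer: 64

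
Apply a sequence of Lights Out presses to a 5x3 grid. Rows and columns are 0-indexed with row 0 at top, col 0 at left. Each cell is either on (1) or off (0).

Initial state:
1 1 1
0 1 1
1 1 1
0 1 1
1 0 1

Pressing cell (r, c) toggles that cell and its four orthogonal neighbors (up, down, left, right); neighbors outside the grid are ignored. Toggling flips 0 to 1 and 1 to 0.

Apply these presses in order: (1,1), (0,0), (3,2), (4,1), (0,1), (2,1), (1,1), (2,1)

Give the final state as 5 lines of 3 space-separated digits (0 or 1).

Answer: 1 1 0
1 0 1
1 1 0
0 1 0
0 1 1

Derivation:
After press 1 at (1,1):
1 0 1
1 0 0
1 0 1
0 1 1
1 0 1

After press 2 at (0,0):
0 1 1
0 0 0
1 0 1
0 1 1
1 0 1

After press 3 at (3,2):
0 1 1
0 0 0
1 0 0
0 0 0
1 0 0

After press 4 at (4,1):
0 1 1
0 0 0
1 0 0
0 1 0
0 1 1

After press 5 at (0,1):
1 0 0
0 1 0
1 0 0
0 1 0
0 1 1

After press 6 at (2,1):
1 0 0
0 0 0
0 1 1
0 0 0
0 1 1

After press 7 at (1,1):
1 1 0
1 1 1
0 0 1
0 0 0
0 1 1

After press 8 at (2,1):
1 1 0
1 0 1
1 1 0
0 1 0
0 1 1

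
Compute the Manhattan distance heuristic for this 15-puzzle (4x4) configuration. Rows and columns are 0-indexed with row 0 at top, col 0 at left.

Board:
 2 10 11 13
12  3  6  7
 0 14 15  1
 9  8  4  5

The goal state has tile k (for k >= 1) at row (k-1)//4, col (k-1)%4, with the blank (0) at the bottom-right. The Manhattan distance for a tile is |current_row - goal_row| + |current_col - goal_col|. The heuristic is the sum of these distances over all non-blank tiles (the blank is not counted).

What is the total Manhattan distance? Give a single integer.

Tile 2: at (0,0), goal (0,1), distance |0-0|+|0-1| = 1
Tile 10: at (0,1), goal (2,1), distance |0-2|+|1-1| = 2
Tile 11: at (0,2), goal (2,2), distance |0-2|+|2-2| = 2
Tile 13: at (0,3), goal (3,0), distance |0-3|+|3-0| = 6
Tile 12: at (1,0), goal (2,3), distance |1-2|+|0-3| = 4
Tile 3: at (1,1), goal (0,2), distance |1-0|+|1-2| = 2
Tile 6: at (1,2), goal (1,1), distance |1-1|+|2-1| = 1
Tile 7: at (1,3), goal (1,2), distance |1-1|+|3-2| = 1
Tile 14: at (2,1), goal (3,1), distance |2-3|+|1-1| = 1
Tile 15: at (2,2), goal (3,2), distance |2-3|+|2-2| = 1
Tile 1: at (2,3), goal (0,0), distance |2-0|+|3-0| = 5
Tile 9: at (3,0), goal (2,0), distance |3-2|+|0-0| = 1
Tile 8: at (3,1), goal (1,3), distance |3-1|+|1-3| = 4
Tile 4: at (3,2), goal (0,3), distance |3-0|+|2-3| = 4
Tile 5: at (3,3), goal (1,0), distance |3-1|+|3-0| = 5
Sum: 1 + 2 + 2 + 6 + 4 + 2 + 1 + 1 + 1 + 1 + 5 + 1 + 4 + 4 + 5 = 40

Answer: 40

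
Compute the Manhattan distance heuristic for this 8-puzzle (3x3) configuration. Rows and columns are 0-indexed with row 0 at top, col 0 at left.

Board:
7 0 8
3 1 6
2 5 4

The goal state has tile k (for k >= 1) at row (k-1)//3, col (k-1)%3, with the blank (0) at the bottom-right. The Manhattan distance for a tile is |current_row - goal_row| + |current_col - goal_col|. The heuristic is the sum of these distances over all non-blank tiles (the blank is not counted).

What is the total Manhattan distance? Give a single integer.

Answer: 17

Derivation:
Tile 7: (0,0)->(2,0) = 2
Tile 8: (0,2)->(2,1) = 3
Tile 3: (1,0)->(0,2) = 3
Tile 1: (1,1)->(0,0) = 2
Tile 6: (1,2)->(1,2) = 0
Tile 2: (2,0)->(0,1) = 3
Tile 5: (2,1)->(1,1) = 1
Tile 4: (2,2)->(1,0) = 3
Sum: 2 + 3 + 3 + 2 + 0 + 3 + 1 + 3 = 17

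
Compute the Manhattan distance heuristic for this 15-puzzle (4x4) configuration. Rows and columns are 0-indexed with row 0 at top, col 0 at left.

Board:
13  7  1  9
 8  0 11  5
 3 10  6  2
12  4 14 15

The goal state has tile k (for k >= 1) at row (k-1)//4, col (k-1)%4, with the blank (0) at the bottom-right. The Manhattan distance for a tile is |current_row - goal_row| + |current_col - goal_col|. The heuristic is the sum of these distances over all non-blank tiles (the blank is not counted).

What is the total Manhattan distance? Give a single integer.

Answer: 40

Derivation:
Tile 13: at (0,0), goal (3,0), distance |0-3|+|0-0| = 3
Tile 7: at (0,1), goal (1,2), distance |0-1|+|1-2| = 2
Tile 1: at (0,2), goal (0,0), distance |0-0|+|2-0| = 2
Tile 9: at (0,3), goal (2,0), distance |0-2|+|3-0| = 5
Tile 8: at (1,0), goal (1,3), distance |1-1|+|0-3| = 3
Tile 11: at (1,2), goal (2,2), distance |1-2|+|2-2| = 1
Tile 5: at (1,3), goal (1,0), distance |1-1|+|3-0| = 3
Tile 3: at (2,0), goal (0,2), distance |2-0|+|0-2| = 4
Tile 10: at (2,1), goal (2,1), distance |2-2|+|1-1| = 0
Tile 6: at (2,2), goal (1,1), distance |2-1|+|2-1| = 2
Tile 2: at (2,3), goal (0,1), distance |2-0|+|3-1| = 4
Tile 12: at (3,0), goal (2,3), distance |3-2|+|0-3| = 4
Tile 4: at (3,1), goal (0,3), distance |3-0|+|1-3| = 5
Tile 14: at (3,2), goal (3,1), distance |3-3|+|2-1| = 1
Tile 15: at (3,3), goal (3,2), distance |3-3|+|3-2| = 1
Sum: 3 + 2 + 2 + 5 + 3 + 1 + 3 + 4 + 0 + 2 + 4 + 4 + 5 + 1 + 1 = 40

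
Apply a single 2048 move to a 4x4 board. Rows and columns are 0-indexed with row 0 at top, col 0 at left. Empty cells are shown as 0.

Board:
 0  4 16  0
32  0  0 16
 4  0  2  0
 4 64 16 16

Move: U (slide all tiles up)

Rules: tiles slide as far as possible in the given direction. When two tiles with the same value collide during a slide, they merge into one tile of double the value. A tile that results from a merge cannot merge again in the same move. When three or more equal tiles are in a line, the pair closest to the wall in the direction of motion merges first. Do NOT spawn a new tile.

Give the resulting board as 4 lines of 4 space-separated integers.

Slide up:
col 0: [0, 32, 4, 4] -> [32, 8, 0, 0]
col 1: [4, 0, 0, 64] -> [4, 64, 0, 0]
col 2: [16, 0, 2, 16] -> [16, 2, 16, 0]
col 3: [0, 16, 0, 16] -> [32, 0, 0, 0]

Answer: 32  4 16 32
 8 64  2  0
 0  0 16  0
 0  0  0  0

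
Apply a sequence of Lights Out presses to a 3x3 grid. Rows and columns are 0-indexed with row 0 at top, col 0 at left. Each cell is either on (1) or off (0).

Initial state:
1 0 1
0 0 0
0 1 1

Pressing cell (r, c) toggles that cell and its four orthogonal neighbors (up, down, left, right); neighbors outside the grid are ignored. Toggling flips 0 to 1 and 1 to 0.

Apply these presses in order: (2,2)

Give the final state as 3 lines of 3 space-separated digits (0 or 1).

After press 1 at (2,2):
1 0 1
0 0 1
0 0 0

Answer: 1 0 1
0 0 1
0 0 0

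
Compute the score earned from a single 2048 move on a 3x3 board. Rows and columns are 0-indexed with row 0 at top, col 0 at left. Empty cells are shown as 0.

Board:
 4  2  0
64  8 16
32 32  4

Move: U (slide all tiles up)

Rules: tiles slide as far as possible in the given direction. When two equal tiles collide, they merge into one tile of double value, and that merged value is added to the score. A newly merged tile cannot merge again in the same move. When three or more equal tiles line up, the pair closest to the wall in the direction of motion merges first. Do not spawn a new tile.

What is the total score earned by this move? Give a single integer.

Answer: 0

Derivation:
Slide up:
col 0: [4, 64, 32] -> [4, 64, 32]  score +0 (running 0)
col 1: [2, 8, 32] -> [2, 8, 32]  score +0 (running 0)
col 2: [0, 16, 4] -> [16, 4, 0]  score +0 (running 0)
Board after move:
 4  2 16
64  8  4
32 32  0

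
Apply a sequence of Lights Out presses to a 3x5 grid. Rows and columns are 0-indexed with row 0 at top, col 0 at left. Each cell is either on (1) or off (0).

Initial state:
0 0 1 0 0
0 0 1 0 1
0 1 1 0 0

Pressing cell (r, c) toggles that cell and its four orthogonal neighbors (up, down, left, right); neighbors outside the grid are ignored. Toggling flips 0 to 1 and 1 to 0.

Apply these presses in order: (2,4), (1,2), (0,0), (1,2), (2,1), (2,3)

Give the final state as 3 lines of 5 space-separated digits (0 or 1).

Answer: 1 1 1 0 0
1 1 1 1 0
1 0 1 0 0

Derivation:
After press 1 at (2,4):
0 0 1 0 0
0 0 1 0 0
0 1 1 1 1

After press 2 at (1,2):
0 0 0 0 0
0 1 0 1 0
0 1 0 1 1

After press 3 at (0,0):
1 1 0 0 0
1 1 0 1 0
0 1 0 1 1

After press 4 at (1,2):
1 1 1 0 0
1 0 1 0 0
0 1 1 1 1

After press 5 at (2,1):
1 1 1 0 0
1 1 1 0 0
1 0 0 1 1

After press 6 at (2,3):
1 1 1 0 0
1 1 1 1 0
1 0 1 0 0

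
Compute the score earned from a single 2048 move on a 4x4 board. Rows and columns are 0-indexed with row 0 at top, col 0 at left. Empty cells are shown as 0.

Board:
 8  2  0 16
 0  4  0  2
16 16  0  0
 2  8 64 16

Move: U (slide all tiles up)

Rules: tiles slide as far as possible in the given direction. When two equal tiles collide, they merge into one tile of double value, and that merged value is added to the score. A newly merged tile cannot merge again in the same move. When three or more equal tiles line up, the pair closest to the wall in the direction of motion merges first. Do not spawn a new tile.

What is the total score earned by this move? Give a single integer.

Slide up:
col 0: [8, 0, 16, 2] -> [8, 16, 2, 0]  score +0 (running 0)
col 1: [2, 4, 16, 8] -> [2, 4, 16, 8]  score +0 (running 0)
col 2: [0, 0, 0, 64] -> [64, 0, 0, 0]  score +0 (running 0)
col 3: [16, 2, 0, 16] -> [16, 2, 16, 0]  score +0 (running 0)
Board after move:
 8  2 64 16
16  4  0  2
 2 16  0 16
 0  8  0  0

Answer: 0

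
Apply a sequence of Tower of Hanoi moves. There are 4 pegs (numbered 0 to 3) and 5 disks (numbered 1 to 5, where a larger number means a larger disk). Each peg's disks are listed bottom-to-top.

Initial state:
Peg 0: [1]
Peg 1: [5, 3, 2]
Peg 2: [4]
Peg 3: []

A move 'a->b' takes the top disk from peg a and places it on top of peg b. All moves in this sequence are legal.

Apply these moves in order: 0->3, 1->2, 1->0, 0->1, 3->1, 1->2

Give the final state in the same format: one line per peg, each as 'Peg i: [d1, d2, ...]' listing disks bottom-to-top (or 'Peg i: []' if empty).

Answer: Peg 0: []
Peg 1: [5, 3]
Peg 2: [4, 2, 1]
Peg 3: []

Derivation:
After move 1 (0->3):
Peg 0: []
Peg 1: [5, 3, 2]
Peg 2: [4]
Peg 3: [1]

After move 2 (1->2):
Peg 0: []
Peg 1: [5, 3]
Peg 2: [4, 2]
Peg 3: [1]

After move 3 (1->0):
Peg 0: [3]
Peg 1: [5]
Peg 2: [4, 2]
Peg 3: [1]

After move 4 (0->1):
Peg 0: []
Peg 1: [5, 3]
Peg 2: [4, 2]
Peg 3: [1]

After move 5 (3->1):
Peg 0: []
Peg 1: [5, 3, 1]
Peg 2: [4, 2]
Peg 3: []

After move 6 (1->2):
Peg 0: []
Peg 1: [5, 3]
Peg 2: [4, 2, 1]
Peg 3: []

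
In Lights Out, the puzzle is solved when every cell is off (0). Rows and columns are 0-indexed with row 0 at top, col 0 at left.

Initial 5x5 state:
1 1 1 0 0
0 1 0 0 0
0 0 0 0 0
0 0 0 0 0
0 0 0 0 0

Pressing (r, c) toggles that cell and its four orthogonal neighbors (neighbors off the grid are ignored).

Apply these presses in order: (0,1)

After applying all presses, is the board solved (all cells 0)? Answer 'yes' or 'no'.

After press 1 at (0,1):
0 0 0 0 0
0 0 0 0 0
0 0 0 0 0
0 0 0 0 0
0 0 0 0 0

Lights still on: 0

Answer: yes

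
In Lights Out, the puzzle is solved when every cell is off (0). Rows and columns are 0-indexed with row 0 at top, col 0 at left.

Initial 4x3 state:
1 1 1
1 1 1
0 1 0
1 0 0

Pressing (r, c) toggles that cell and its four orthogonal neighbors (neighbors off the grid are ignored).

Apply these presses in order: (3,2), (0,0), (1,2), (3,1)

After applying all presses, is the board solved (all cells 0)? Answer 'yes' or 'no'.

After press 1 at (3,2):
1 1 1
1 1 1
0 1 1
1 1 1

After press 2 at (0,0):
0 0 1
0 1 1
0 1 1
1 1 1

After press 3 at (1,2):
0 0 0
0 0 0
0 1 0
1 1 1

After press 4 at (3,1):
0 0 0
0 0 0
0 0 0
0 0 0

Lights still on: 0

Answer: yes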